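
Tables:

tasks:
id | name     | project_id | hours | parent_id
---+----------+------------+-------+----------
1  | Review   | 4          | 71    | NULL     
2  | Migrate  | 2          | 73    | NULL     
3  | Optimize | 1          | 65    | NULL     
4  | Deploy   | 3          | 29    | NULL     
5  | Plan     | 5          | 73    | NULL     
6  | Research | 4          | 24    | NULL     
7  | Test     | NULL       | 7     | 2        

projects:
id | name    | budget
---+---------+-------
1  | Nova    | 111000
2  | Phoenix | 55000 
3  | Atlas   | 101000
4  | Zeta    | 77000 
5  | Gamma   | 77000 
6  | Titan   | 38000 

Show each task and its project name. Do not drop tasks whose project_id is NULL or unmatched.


LEFT JOIN keeps every row from tasks (the left table); where project_id has no match in projects, the project columns become NULL. Walk through each task:
  - task 1 (Review): project_id=4 -> matches Zeta
  - task 2 (Migrate): project_id=2 -> matches Phoenix
  - task 3 (Optimize): project_id=1 -> matches Nova
  - task 4 (Deploy): project_id=3 -> matches Atlas
  - task 5 (Plan): project_id=5 -> matches Gamma
  - task 6 (Research): project_id=4 -> matches Zeta
  - task 7 (Test): project_id=NULL, no match -> kept with NULL
All 7 rows appear; 1 has NULL project.

SQL:
SELECT a.name, b.name AS project
FROM tasks a
LEFT JOIN projects b ON a.project_id = b.id

Result:
name     | project
---------+--------
Review   | Zeta   
Migrate  | Phoenix
Optimize | Nova   
Deploy   | Atlas  
Plan     | Gamma  
Research | Zeta   
Test     | NULL   


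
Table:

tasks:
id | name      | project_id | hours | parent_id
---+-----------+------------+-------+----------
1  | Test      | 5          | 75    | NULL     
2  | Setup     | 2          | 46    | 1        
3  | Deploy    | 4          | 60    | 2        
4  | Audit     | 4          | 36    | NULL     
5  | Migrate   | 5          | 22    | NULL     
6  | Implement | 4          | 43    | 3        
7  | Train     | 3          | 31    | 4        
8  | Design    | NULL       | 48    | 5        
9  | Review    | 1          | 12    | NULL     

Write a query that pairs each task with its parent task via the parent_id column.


This is a self-join: tasks is joined to a second copy of itself, matching each row's parent_id to another row's id. Use LEFT JOIN so rows with parent_id=NULL are kept.
  - task 1 (Test): parent_id=NULL -> NULL
  - task 2 (Setup): parent_id=1 -> Test
  - task 3 (Deploy): parent_id=2 -> Setup
  - task 4 (Audit): parent_id=NULL -> NULL
  - task 5 (Migrate): parent_id=NULL -> NULL
  - task 6 (Implement): parent_id=3 -> Deploy
  - task 7 (Train): parent_id=4 -> Audit
  - task 8 (Design): parent_id=5 -> Migrate
  - task 9 (Review): parent_id=NULL -> NULL

SQL:
SELECT a.name AS item, b.name AS parent
FROM tasks a
LEFT JOIN tasks b ON a.parent_id = b.id

Result:
item      | parent 
----------+--------
Test      | NULL   
Setup     | Test   
Deploy    | Setup  
Audit     | NULL   
Migrate   | NULL   
Implement | Deploy 
Train     | Audit  
Design    | Migrate
Review    | NULL   


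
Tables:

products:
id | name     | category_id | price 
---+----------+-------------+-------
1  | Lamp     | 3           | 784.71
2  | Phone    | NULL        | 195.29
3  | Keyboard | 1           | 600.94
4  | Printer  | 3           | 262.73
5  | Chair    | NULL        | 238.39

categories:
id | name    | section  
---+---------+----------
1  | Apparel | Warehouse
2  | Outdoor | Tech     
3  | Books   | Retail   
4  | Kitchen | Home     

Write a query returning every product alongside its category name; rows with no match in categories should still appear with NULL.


LEFT JOIN keeps every row from products (the left table); where category_id has no match in categories, the category columns become NULL. Walk through each product:
  - product 1 (Lamp): category_id=3 -> matches Books
  - product 2 (Phone): category_id=NULL, no match -> kept with NULL
  - product 3 (Keyboard): category_id=1 -> matches Apparel
  - product 4 (Printer): category_id=3 -> matches Books
  - product 5 (Chair): category_id=NULL, no match -> kept with NULL
All 5 rows appear; 2 have NULL category.

SQL:
SELECT a.name, b.name AS category
FROM products a
LEFT JOIN categories b ON a.category_id = b.id

Result:
name     | category
---------+---------
Lamp     | Books   
Phone    | NULL    
Keyboard | Apparel 
Printer  | Books   
Chair    | NULL    


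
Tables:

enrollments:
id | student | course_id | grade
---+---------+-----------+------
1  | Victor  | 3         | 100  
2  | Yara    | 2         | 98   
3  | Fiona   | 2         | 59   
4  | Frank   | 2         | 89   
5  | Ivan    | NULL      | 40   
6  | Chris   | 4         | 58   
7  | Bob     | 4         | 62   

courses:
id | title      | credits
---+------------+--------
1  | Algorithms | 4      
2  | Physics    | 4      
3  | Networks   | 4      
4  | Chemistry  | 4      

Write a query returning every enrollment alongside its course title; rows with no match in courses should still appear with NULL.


LEFT JOIN keeps every row from enrollments (the left table); where course_id has no match in courses, the course columns become NULL. Walk through each enrollment:
  - enrollment 1 (Victor): course_id=3 -> matches Networks
  - enrollment 2 (Yara): course_id=2 -> matches Physics
  - enrollment 3 (Fiona): course_id=2 -> matches Physics
  - enrollment 4 (Frank): course_id=2 -> matches Physics
  - enrollment 5 (Ivan): course_id=NULL, no match -> kept with NULL
  - enrollment 6 (Chris): course_id=4 -> matches Chemistry
  - enrollment 7 (Bob): course_id=4 -> matches Chemistry
All 7 rows appear; 1 has NULL course.

SQL:
SELECT a.student, b.title AS course
FROM enrollments a
LEFT JOIN courses b ON a.course_id = b.id

Result:
student | course   
--------+----------
Victor  | Networks 
Yara    | Physics  
Fiona   | Physics  
Frank   | Physics  
Ivan    | NULL     
Chris   | Chemistry
Bob     | Chemistry


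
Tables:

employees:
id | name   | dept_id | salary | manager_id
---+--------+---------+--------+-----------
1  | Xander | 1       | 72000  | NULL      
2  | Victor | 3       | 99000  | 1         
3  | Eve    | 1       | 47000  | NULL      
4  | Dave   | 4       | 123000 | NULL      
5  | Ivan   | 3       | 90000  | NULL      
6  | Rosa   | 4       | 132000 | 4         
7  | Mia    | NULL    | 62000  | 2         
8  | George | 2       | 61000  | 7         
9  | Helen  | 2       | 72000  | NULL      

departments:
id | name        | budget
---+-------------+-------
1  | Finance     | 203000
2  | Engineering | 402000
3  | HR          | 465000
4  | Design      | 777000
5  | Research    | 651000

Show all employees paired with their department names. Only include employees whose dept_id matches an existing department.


INNER JOIN keeps only employees rows whose dept_id matches an id in departments. Walk through each employee:
  - employee 1 (Xander): dept_id=1 -> matches Finance
  - employee 2 (Victor): dept_id=3 -> matches HR
  - employee 3 (Eve): dept_id=1 -> matches Finance
  - employee 4 (Dave): dept_id=4 -> matches Design
  - employee 5 (Ivan): dept_id=3 -> matches HR
  - employee 6 (Rosa): dept_id=4 -> matches Design
  - employee 7 (Mia): dept_id=NULL, no match -> dropped
  - employee 8 (George): dept_id=2 -> matches Engineering
  - employee 9 (Helen): dept_id=2 -> matches Engineering
So 1 of 9 rows is dropped.

SQL:
SELECT a.name, b.name AS department
FROM employees a
INNER JOIN departments b ON a.dept_id = b.id

Result:
name   | department 
-------+------------
Xander | Finance    
Victor | HR         
Eve    | Finance    
Dave   | Design     
Ivan   | HR         
Rosa   | Design     
George | Engineering
Helen  | Engineering


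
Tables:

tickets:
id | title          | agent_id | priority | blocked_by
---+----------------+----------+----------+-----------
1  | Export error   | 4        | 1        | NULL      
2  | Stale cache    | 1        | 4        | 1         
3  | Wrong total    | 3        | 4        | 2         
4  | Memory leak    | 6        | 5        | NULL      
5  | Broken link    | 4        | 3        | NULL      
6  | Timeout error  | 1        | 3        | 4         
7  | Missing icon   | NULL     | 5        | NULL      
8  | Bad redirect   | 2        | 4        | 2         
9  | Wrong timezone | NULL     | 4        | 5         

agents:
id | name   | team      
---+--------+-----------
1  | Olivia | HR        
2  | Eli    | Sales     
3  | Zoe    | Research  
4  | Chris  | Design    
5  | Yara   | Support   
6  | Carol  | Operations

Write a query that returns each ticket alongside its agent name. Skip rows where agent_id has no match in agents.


INNER JOIN keeps only tickets rows whose agent_id matches an id in agents. Walk through each ticket:
  - ticket 1 (Export error): agent_id=4 -> matches Chris
  - ticket 2 (Stale cache): agent_id=1 -> matches Olivia
  - ticket 3 (Wrong total): agent_id=3 -> matches Zoe
  - ticket 4 (Memory leak): agent_id=6 -> matches Carol
  - ticket 5 (Broken link): agent_id=4 -> matches Chris
  - ticket 6 (Timeout error): agent_id=1 -> matches Olivia
  - ticket 7 (Missing icon): agent_id=NULL, no match -> dropped
  - ticket 8 (Bad redirect): agent_id=2 -> matches Eli
  - ticket 9 (Wrong timezone): agent_id=NULL, no match -> dropped
So 2 of 9 rows are dropped.

SQL:
SELECT a.title, b.name AS agent
FROM tickets a
INNER JOIN agents b ON a.agent_id = b.id

Result:
title         | agent 
--------------+-------
Export error  | Chris 
Stale cache   | Olivia
Wrong total   | Zoe   
Memory leak   | Carol 
Broken link   | Chris 
Timeout error | Olivia
Bad redirect  | Eli   


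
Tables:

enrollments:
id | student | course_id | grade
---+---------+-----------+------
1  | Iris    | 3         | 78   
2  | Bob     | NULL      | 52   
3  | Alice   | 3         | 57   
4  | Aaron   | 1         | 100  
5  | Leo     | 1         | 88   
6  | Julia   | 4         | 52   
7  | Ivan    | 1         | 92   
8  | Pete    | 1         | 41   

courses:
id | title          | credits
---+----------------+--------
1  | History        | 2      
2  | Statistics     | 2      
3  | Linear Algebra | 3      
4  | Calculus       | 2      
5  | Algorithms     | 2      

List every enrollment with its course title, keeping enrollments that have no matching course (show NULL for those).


LEFT JOIN keeps every row from enrollments (the left table); where course_id has no match in courses, the course columns become NULL. Walk through each enrollment:
  - enrollment 1 (Iris): course_id=3 -> matches Linear Algebra
  - enrollment 2 (Bob): course_id=NULL, no match -> kept with NULL
  - enrollment 3 (Alice): course_id=3 -> matches Linear Algebra
  - enrollment 4 (Aaron): course_id=1 -> matches History
  - enrollment 5 (Leo): course_id=1 -> matches History
  - enrollment 6 (Julia): course_id=4 -> matches Calculus
  - enrollment 7 (Ivan): course_id=1 -> matches History
  - enrollment 8 (Pete): course_id=1 -> matches History
All 8 rows appear; 1 has NULL course.

SQL:
SELECT a.student, b.title AS course
FROM enrollments a
LEFT JOIN courses b ON a.course_id = b.id

Result:
student | course        
--------+---------------
Iris    | Linear Algebra
Bob     | NULL          
Alice   | Linear Algebra
Aaron   | History       
Leo     | History       
Julia   | Calculus      
Ivan    | History       
Pete    | History       


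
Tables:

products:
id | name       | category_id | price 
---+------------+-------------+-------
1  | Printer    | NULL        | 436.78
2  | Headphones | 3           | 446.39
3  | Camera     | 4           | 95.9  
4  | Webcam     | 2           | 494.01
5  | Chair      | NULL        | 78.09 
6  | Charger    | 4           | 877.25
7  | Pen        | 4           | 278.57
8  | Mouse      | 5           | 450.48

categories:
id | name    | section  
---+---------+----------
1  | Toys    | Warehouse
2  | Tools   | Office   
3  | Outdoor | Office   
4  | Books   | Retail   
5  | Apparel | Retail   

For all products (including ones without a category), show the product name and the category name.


LEFT JOIN keeps every row from products (the left table); where category_id has no match in categories, the category columns become NULL. Walk through each product:
  - product 1 (Printer): category_id=NULL, no match -> kept with NULL
  - product 2 (Headphones): category_id=3 -> matches Outdoor
  - product 3 (Camera): category_id=4 -> matches Books
  - product 4 (Webcam): category_id=2 -> matches Tools
  - product 5 (Chair): category_id=NULL, no match -> kept with NULL
  - product 6 (Charger): category_id=4 -> matches Books
  - product 7 (Pen): category_id=4 -> matches Books
  - product 8 (Mouse): category_id=5 -> matches Apparel
All 8 rows appear; 2 have NULL category.

SQL:
SELECT a.name, b.name AS category
FROM products a
LEFT JOIN categories b ON a.category_id = b.id

Result:
name       | category
-----------+---------
Printer    | NULL    
Headphones | Outdoor 
Camera     | Books   
Webcam     | Tools   
Chair      | NULL    
Charger    | Books   
Pen        | Books   
Mouse      | Apparel 


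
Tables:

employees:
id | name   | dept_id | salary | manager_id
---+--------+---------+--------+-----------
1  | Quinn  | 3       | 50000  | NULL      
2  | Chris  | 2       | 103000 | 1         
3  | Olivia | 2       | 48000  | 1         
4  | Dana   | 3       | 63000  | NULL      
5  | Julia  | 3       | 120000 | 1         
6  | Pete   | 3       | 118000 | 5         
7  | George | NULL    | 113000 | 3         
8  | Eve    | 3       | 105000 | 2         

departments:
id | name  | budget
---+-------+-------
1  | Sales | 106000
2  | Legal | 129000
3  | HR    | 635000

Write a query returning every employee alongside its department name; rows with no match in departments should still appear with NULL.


LEFT JOIN keeps every row from employees (the left table); where dept_id has no match in departments, the department columns become NULL. Walk through each employee:
  - employee 1 (Quinn): dept_id=3 -> matches HR
  - employee 2 (Chris): dept_id=2 -> matches Legal
  - employee 3 (Olivia): dept_id=2 -> matches Legal
  - employee 4 (Dana): dept_id=3 -> matches HR
  - employee 5 (Julia): dept_id=3 -> matches HR
  - employee 6 (Pete): dept_id=3 -> matches HR
  - employee 7 (George): dept_id=NULL, no match -> kept with NULL
  - employee 8 (Eve): dept_id=3 -> matches HR
All 8 rows appear; 1 has NULL department.

SQL:
SELECT a.name, b.name AS department
FROM employees a
LEFT JOIN departments b ON a.dept_id = b.id

Result:
name   | department
-------+-----------
Quinn  | HR        
Chris  | Legal     
Olivia | Legal     
Dana   | HR        
Julia  | HR        
Pete   | HR        
George | NULL      
Eve    | HR        


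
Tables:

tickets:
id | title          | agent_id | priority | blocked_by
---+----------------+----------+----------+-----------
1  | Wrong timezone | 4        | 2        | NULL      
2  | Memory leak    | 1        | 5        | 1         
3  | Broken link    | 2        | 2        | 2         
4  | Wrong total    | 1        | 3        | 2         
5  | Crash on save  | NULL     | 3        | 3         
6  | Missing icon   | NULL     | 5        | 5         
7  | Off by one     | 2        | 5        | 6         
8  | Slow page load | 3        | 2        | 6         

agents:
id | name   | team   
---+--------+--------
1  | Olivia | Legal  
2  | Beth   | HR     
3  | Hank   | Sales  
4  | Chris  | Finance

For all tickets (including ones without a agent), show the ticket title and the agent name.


LEFT JOIN keeps every row from tickets (the left table); where agent_id has no match in agents, the agent columns become NULL. Walk through each ticket:
  - ticket 1 (Wrong timezone): agent_id=4 -> matches Chris
  - ticket 2 (Memory leak): agent_id=1 -> matches Olivia
  - ticket 3 (Broken link): agent_id=2 -> matches Beth
  - ticket 4 (Wrong total): agent_id=1 -> matches Olivia
  - ticket 5 (Crash on save): agent_id=NULL, no match -> kept with NULL
  - ticket 6 (Missing icon): agent_id=NULL, no match -> kept with NULL
  - ticket 7 (Off by one): agent_id=2 -> matches Beth
  - ticket 8 (Slow page load): agent_id=3 -> matches Hank
All 8 rows appear; 2 have NULL agent.

SQL:
SELECT a.title, b.name AS agent
FROM tickets a
LEFT JOIN agents b ON a.agent_id = b.id

Result:
title          | agent 
---------------+-------
Wrong timezone | Chris 
Memory leak    | Olivia
Broken link    | Beth  
Wrong total    | Olivia
Crash on save  | NULL  
Missing icon   | NULL  
Off by one     | Beth  
Slow page load | Hank  


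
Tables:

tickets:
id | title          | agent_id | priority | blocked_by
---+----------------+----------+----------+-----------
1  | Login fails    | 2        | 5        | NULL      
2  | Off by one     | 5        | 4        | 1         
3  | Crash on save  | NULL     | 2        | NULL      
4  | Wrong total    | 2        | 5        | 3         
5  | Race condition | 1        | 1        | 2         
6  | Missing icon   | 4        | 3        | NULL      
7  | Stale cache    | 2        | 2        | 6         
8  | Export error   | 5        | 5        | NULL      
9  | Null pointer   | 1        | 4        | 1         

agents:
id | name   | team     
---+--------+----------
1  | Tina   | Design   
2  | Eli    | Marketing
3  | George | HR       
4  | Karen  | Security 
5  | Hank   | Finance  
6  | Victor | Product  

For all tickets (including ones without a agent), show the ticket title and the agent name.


LEFT JOIN keeps every row from tickets (the left table); where agent_id has no match in agents, the agent columns become NULL. Walk through each ticket:
  - ticket 1 (Login fails): agent_id=2 -> matches Eli
  - ticket 2 (Off by one): agent_id=5 -> matches Hank
  - ticket 3 (Crash on save): agent_id=NULL, no match -> kept with NULL
  - ticket 4 (Wrong total): agent_id=2 -> matches Eli
  - ticket 5 (Race condition): agent_id=1 -> matches Tina
  - ticket 6 (Missing icon): agent_id=4 -> matches Karen
  - ticket 7 (Stale cache): agent_id=2 -> matches Eli
  - ticket 8 (Export error): agent_id=5 -> matches Hank
  - ticket 9 (Null pointer): agent_id=1 -> matches Tina
All 9 rows appear; 1 has NULL agent.

SQL:
SELECT a.title, b.name AS agent
FROM tickets a
LEFT JOIN agents b ON a.agent_id = b.id

Result:
title          | agent
---------------+------
Login fails    | Eli  
Off by one     | Hank 
Crash on save  | NULL 
Wrong total    | Eli  
Race condition | Tina 
Missing icon   | Karen
Stale cache    | Eli  
Export error   | Hank 
Null pointer   | Tina 


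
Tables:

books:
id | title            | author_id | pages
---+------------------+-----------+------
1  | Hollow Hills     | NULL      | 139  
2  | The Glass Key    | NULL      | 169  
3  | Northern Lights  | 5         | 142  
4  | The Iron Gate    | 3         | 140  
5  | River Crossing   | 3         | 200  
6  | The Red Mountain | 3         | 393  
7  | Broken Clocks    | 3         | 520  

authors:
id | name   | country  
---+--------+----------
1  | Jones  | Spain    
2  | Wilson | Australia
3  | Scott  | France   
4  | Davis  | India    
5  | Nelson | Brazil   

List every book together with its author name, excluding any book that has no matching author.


INNER JOIN keeps only books rows whose author_id matches an id in authors. Walk through each book:
  - book 1 (Hollow Hills): author_id=NULL, no match -> dropped
  - book 2 (The Glass Key): author_id=NULL, no match -> dropped
  - book 3 (Northern Lights): author_id=5 -> matches Nelson
  - book 4 (The Iron Gate): author_id=3 -> matches Scott
  - book 5 (River Crossing): author_id=3 -> matches Scott
  - book 6 (The Red Mountain): author_id=3 -> matches Scott
  - book 7 (Broken Clocks): author_id=3 -> matches Scott
So 2 of 7 rows are dropped.

SQL:
SELECT a.title, b.name AS author
FROM books a
INNER JOIN authors b ON a.author_id = b.id

Result:
title            | author
-----------------+-------
Northern Lights  | Nelson
The Iron Gate    | Scott 
River Crossing   | Scott 
The Red Mountain | Scott 
Broken Clocks    | Scott 


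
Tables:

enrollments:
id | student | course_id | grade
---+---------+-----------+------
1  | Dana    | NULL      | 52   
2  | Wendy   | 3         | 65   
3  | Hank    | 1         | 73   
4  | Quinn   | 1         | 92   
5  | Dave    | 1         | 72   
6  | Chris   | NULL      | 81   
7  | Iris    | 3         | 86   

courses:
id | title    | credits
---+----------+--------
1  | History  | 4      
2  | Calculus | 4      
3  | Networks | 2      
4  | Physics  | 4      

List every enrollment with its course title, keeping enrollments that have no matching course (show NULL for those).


LEFT JOIN keeps every row from enrollments (the left table); where course_id has no match in courses, the course columns become NULL. Walk through each enrollment:
  - enrollment 1 (Dana): course_id=NULL, no match -> kept with NULL
  - enrollment 2 (Wendy): course_id=3 -> matches Networks
  - enrollment 3 (Hank): course_id=1 -> matches History
  - enrollment 4 (Quinn): course_id=1 -> matches History
  - enrollment 5 (Dave): course_id=1 -> matches History
  - enrollment 6 (Chris): course_id=NULL, no match -> kept with NULL
  - enrollment 7 (Iris): course_id=3 -> matches Networks
All 7 rows appear; 2 have NULL course.

SQL:
SELECT a.student, b.title AS course
FROM enrollments a
LEFT JOIN courses b ON a.course_id = b.id

Result:
student | course  
--------+---------
Dana    | NULL    
Wendy   | Networks
Hank    | History 
Quinn   | History 
Dave    | History 
Chris   | NULL    
Iris    | Networks


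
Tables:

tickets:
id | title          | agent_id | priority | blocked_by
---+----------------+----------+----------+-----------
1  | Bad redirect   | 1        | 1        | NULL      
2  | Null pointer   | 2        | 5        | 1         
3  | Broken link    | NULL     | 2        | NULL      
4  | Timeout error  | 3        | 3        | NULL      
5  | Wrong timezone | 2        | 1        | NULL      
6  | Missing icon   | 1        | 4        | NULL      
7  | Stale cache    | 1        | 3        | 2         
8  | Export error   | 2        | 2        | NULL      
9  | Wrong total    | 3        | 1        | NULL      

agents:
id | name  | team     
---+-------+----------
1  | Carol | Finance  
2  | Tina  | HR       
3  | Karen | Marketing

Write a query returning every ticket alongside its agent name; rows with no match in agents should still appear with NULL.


LEFT JOIN keeps every row from tickets (the left table); where agent_id has no match in agents, the agent columns become NULL. Walk through each ticket:
  - ticket 1 (Bad redirect): agent_id=1 -> matches Carol
  - ticket 2 (Null pointer): agent_id=2 -> matches Tina
  - ticket 3 (Broken link): agent_id=NULL, no match -> kept with NULL
  - ticket 4 (Timeout error): agent_id=3 -> matches Karen
  - ticket 5 (Wrong timezone): agent_id=2 -> matches Tina
  - ticket 6 (Missing icon): agent_id=1 -> matches Carol
  - ticket 7 (Stale cache): agent_id=1 -> matches Carol
  - ticket 8 (Export error): agent_id=2 -> matches Tina
  - ticket 9 (Wrong total): agent_id=3 -> matches Karen
All 9 rows appear; 1 has NULL agent.

SQL:
SELECT a.title, b.name AS agent
FROM tickets a
LEFT JOIN agents b ON a.agent_id = b.id

Result:
title          | agent
---------------+------
Bad redirect   | Carol
Null pointer   | Tina 
Broken link    | NULL 
Timeout error  | Karen
Wrong timezone | Tina 
Missing icon   | Carol
Stale cache    | Carol
Export error   | Tina 
Wrong total    | Karen


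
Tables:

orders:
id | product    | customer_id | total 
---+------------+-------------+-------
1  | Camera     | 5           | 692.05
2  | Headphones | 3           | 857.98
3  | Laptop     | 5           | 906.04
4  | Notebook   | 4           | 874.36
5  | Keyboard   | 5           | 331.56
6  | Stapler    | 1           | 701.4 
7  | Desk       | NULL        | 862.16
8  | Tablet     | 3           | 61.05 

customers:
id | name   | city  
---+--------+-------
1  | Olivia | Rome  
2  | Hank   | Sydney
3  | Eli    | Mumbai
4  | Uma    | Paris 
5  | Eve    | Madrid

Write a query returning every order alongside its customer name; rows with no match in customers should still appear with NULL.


LEFT JOIN keeps every row from orders (the left table); where customer_id has no match in customers, the customer columns become NULL. Walk through each order:
  - order 1 (Camera): customer_id=5 -> matches Eve
  - order 2 (Headphones): customer_id=3 -> matches Eli
  - order 3 (Laptop): customer_id=5 -> matches Eve
  - order 4 (Notebook): customer_id=4 -> matches Uma
  - order 5 (Keyboard): customer_id=5 -> matches Eve
  - order 6 (Stapler): customer_id=1 -> matches Olivia
  - order 7 (Desk): customer_id=NULL, no match -> kept with NULL
  - order 8 (Tablet): customer_id=3 -> matches Eli
All 8 rows appear; 1 has NULL customer.

SQL:
SELECT a.product, b.name AS customer
FROM orders a
LEFT JOIN customers b ON a.customer_id = b.id

Result:
product    | customer
-----------+---------
Camera     | Eve     
Headphones | Eli     
Laptop     | Eve     
Notebook   | Uma     
Keyboard   | Eve     
Stapler    | Olivia  
Desk       | NULL    
Tablet     | Eli     


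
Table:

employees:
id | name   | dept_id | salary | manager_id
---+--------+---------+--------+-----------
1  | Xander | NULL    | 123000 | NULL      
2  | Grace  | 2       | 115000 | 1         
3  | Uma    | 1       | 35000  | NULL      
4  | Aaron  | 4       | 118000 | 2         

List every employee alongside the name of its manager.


This is a self-join: employees is joined to a second copy of itself, matching each row's manager_id to another row's id. Use LEFT JOIN so rows with manager_id=NULL are kept.
  - employee 1 (Xander): manager_id=NULL -> NULL
  - employee 2 (Grace): manager_id=1 -> Xander
  - employee 3 (Uma): manager_id=NULL -> NULL
  - employee 4 (Aaron): manager_id=2 -> Grace

SQL:
SELECT a.name AS item, b.name AS manager
FROM employees a
LEFT JOIN employees b ON a.manager_id = b.id

Result:
item   | manager
-------+--------
Xander | NULL   
Grace  | Xander 
Uma    | NULL   
Aaron  | Grace  


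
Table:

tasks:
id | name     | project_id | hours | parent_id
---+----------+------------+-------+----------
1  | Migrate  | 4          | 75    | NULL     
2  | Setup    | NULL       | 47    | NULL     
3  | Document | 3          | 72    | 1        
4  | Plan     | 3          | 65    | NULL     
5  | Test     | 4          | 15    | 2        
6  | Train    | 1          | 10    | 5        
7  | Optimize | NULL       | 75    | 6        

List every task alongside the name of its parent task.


This is a self-join: tasks is joined to a second copy of itself, matching each row's parent_id to another row's id. Use LEFT JOIN so rows with parent_id=NULL are kept.
  - task 1 (Migrate): parent_id=NULL -> NULL
  - task 2 (Setup): parent_id=NULL -> NULL
  - task 3 (Document): parent_id=1 -> Migrate
  - task 4 (Plan): parent_id=NULL -> NULL
  - task 5 (Test): parent_id=2 -> Setup
  - task 6 (Train): parent_id=5 -> Test
  - task 7 (Optimize): parent_id=6 -> Train

SQL:
SELECT a.name AS item, b.name AS parent
FROM tasks a
LEFT JOIN tasks b ON a.parent_id = b.id

Result:
item     | parent 
---------+--------
Migrate  | NULL   
Setup    | NULL   
Document | Migrate
Plan     | NULL   
Test     | Setup  
Train    | Test   
Optimize | Train  


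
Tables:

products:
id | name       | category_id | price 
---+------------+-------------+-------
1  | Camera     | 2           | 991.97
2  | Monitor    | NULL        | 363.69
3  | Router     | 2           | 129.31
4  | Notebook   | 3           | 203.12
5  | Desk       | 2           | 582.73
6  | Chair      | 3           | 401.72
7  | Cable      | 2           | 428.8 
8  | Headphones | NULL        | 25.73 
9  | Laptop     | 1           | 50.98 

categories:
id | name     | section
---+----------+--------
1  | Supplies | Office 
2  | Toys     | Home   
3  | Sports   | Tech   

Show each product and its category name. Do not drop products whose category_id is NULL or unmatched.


LEFT JOIN keeps every row from products (the left table); where category_id has no match in categories, the category columns become NULL. Walk through each product:
  - product 1 (Camera): category_id=2 -> matches Toys
  - product 2 (Monitor): category_id=NULL, no match -> kept with NULL
  - product 3 (Router): category_id=2 -> matches Toys
  - product 4 (Notebook): category_id=3 -> matches Sports
  - product 5 (Desk): category_id=2 -> matches Toys
  - product 6 (Chair): category_id=3 -> matches Sports
  - product 7 (Cable): category_id=2 -> matches Toys
  - product 8 (Headphones): category_id=NULL, no match -> kept with NULL
  - product 9 (Laptop): category_id=1 -> matches Supplies
All 9 rows appear; 2 have NULL category.

SQL:
SELECT a.name, b.name AS category
FROM products a
LEFT JOIN categories b ON a.category_id = b.id

Result:
name       | category
-----------+---------
Camera     | Toys    
Monitor    | NULL    
Router     | Toys    
Notebook   | Sports  
Desk       | Toys    
Chair      | Sports  
Cable      | Toys    
Headphones | NULL    
Laptop     | Supplies


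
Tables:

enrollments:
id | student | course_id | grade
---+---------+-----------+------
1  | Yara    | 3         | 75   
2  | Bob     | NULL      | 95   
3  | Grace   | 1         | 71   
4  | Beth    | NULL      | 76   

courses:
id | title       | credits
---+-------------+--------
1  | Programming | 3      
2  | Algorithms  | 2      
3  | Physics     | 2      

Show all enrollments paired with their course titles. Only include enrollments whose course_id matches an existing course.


INNER JOIN keeps only enrollments rows whose course_id matches an id in courses. Walk through each enrollment:
  - enrollment 1 (Yara): course_id=3 -> matches Physics
  - enrollment 2 (Bob): course_id=NULL, no match -> dropped
  - enrollment 3 (Grace): course_id=1 -> matches Programming
  - enrollment 4 (Beth): course_id=NULL, no match -> dropped
So 2 of 4 rows are dropped.

SQL:
SELECT a.student, b.title AS course
FROM enrollments a
INNER JOIN courses b ON a.course_id = b.id

Result:
student | course     
--------+------------
Yara    | Physics    
Grace   | Programming


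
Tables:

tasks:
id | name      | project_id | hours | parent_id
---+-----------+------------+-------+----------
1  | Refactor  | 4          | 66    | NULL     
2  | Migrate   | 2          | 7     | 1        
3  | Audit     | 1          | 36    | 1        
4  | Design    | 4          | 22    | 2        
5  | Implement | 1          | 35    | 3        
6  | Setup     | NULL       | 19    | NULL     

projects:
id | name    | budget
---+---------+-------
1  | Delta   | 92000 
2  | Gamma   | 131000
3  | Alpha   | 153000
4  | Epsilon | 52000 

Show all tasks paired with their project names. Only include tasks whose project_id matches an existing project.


INNER JOIN keeps only tasks rows whose project_id matches an id in projects. Walk through each task:
  - task 1 (Refactor): project_id=4 -> matches Epsilon
  - task 2 (Migrate): project_id=2 -> matches Gamma
  - task 3 (Audit): project_id=1 -> matches Delta
  - task 4 (Design): project_id=4 -> matches Epsilon
  - task 5 (Implement): project_id=1 -> matches Delta
  - task 6 (Setup): project_id=NULL, no match -> dropped
So 1 of 6 rows is dropped.

SQL:
SELECT a.name, b.name AS project
FROM tasks a
INNER JOIN projects b ON a.project_id = b.id

Result:
name      | project
----------+--------
Refactor  | Epsilon
Migrate   | Gamma  
Audit     | Delta  
Design    | Epsilon
Implement | Delta  


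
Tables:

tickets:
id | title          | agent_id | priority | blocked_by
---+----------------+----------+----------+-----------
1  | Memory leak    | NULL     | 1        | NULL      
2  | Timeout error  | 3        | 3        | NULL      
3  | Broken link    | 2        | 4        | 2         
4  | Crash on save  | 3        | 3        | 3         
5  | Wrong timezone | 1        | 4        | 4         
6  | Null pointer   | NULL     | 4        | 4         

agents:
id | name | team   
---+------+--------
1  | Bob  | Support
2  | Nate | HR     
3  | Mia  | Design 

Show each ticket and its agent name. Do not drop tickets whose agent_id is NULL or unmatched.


LEFT JOIN keeps every row from tickets (the left table); where agent_id has no match in agents, the agent columns become NULL. Walk through each ticket:
  - ticket 1 (Memory leak): agent_id=NULL, no match -> kept with NULL
  - ticket 2 (Timeout error): agent_id=3 -> matches Mia
  - ticket 3 (Broken link): agent_id=2 -> matches Nate
  - ticket 4 (Crash on save): agent_id=3 -> matches Mia
  - ticket 5 (Wrong timezone): agent_id=1 -> matches Bob
  - ticket 6 (Null pointer): agent_id=NULL, no match -> kept with NULL
All 6 rows appear; 2 have NULL agent.

SQL:
SELECT a.title, b.name AS agent
FROM tickets a
LEFT JOIN agents b ON a.agent_id = b.id

Result:
title          | agent
---------------+------
Memory leak    | NULL 
Timeout error  | Mia  
Broken link    | Nate 
Crash on save  | Mia  
Wrong timezone | Bob  
Null pointer   | NULL 


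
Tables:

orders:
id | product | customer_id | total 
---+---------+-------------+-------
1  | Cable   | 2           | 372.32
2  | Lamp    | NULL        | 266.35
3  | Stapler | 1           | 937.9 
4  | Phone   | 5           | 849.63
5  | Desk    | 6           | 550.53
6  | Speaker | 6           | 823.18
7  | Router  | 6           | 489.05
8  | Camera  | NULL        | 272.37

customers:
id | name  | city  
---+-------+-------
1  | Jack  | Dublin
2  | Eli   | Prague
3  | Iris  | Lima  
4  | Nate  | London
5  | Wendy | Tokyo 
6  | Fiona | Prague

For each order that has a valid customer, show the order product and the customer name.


INNER JOIN keeps only orders rows whose customer_id matches an id in customers. Walk through each order:
  - order 1 (Cable): customer_id=2 -> matches Eli
  - order 2 (Lamp): customer_id=NULL, no match -> dropped
  - order 3 (Stapler): customer_id=1 -> matches Jack
  - order 4 (Phone): customer_id=5 -> matches Wendy
  - order 5 (Desk): customer_id=6 -> matches Fiona
  - order 6 (Speaker): customer_id=6 -> matches Fiona
  - order 7 (Router): customer_id=6 -> matches Fiona
  - order 8 (Camera): customer_id=NULL, no match -> dropped
So 2 of 8 rows are dropped.

SQL:
SELECT a.product, b.name AS customer
FROM orders a
INNER JOIN customers b ON a.customer_id = b.id

Result:
product | customer
--------+---------
Cable   | Eli     
Stapler | Jack    
Phone   | Wendy   
Desk    | Fiona   
Speaker | Fiona   
Router  | Fiona   


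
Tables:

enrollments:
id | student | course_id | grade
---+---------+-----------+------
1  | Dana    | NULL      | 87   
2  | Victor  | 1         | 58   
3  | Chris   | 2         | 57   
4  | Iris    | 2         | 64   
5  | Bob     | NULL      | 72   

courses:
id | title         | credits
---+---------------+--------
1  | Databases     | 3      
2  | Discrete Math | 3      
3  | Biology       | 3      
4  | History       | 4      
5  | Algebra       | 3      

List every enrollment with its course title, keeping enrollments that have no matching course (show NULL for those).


LEFT JOIN keeps every row from enrollments (the left table); where course_id has no match in courses, the course columns become NULL. Walk through each enrollment:
  - enrollment 1 (Dana): course_id=NULL, no match -> kept with NULL
  - enrollment 2 (Victor): course_id=1 -> matches Databases
  - enrollment 3 (Chris): course_id=2 -> matches Discrete Math
  - enrollment 4 (Iris): course_id=2 -> matches Discrete Math
  - enrollment 5 (Bob): course_id=NULL, no match -> kept with NULL
All 5 rows appear; 2 have NULL course.

SQL:
SELECT a.student, b.title AS course
FROM enrollments a
LEFT JOIN courses b ON a.course_id = b.id

Result:
student | course       
--------+--------------
Dana    | NULL         
Victor  | Databases    
Chris   | Discrete Math
Iris    | Discrete Math
Bob     | NULL         


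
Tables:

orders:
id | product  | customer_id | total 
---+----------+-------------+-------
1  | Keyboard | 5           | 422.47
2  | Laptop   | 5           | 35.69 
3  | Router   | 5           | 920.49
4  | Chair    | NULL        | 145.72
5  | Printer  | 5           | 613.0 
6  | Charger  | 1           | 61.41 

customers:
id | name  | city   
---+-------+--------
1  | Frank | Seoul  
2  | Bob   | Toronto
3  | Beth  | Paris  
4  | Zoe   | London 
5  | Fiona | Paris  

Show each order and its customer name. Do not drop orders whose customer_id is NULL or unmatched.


LEFT JOIN keeps every row from orders (the left table); where customer_id has no match in customers, the customer columns become NULL. Walk through each order:
  - order 1 (Keyboard): customer_id=5 -> matches Fiona
  - order 2 (Laptop): customer_id=5 -> matches Fiona
  - order 3 (Router): customer_id=5 -> matches Fiona
  - order 4 (Chair): customer_id=NULL, no match -> kept with NULL
  - order 5 (Printer): customer_id=5 -> matches Fiona
  - order 6 (Charger): customer_id=1 -> matches Frank
All 6 rows appear; 1 has NULL customer.

SQL:
SELECT a.product, b.name AS customer
FROM orders a
LEFT JOIN customers b ON a.customer_id = b.id

Result:
product  | customer
---------+---------
Keyboard | Fiona   
Laptop   | Fiona   
Router   | Fiona   
Chair    | NULL    
Printer  | Fiona   
Charger  | Frank   


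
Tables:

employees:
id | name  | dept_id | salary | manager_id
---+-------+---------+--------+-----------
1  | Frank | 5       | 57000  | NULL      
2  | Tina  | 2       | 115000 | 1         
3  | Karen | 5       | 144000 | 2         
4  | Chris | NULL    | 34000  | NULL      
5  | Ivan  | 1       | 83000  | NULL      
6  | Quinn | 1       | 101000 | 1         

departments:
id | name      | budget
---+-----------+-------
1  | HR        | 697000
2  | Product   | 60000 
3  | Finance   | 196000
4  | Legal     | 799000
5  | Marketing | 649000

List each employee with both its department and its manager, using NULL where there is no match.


Two LEFT JOINs from the same base table employees: one to departments via dept_id, one to employees itself via manager_id. Both are LEFT so every employee is preserved.
Match against departments:
  - employee 1 (Frank): dept_id=5 -> matches Marketing
  - employee 2 (Tina): dept_id=2 -> matches Product
  - employee 3 (Karen): dept_id=5 -> matches Marketing
  - employee 4 (Chris): dept_id=NULL, no match -> kept with NULL
  - employee 5 (Ivan): dept_id=1 -> matches HR
  - employee 6 (Quinn): dept_id=1 -> matches HR
Match against employees (self):
  - employee 1 (Frank): manager_id=NULL -> NULL
  - employee 2 (Tina): manager_id=1 -> Frank
  - employee 3 (Karen): manager_id=2 -> Tina
  - employee 4 (Chris): manager_id=NULL -> NULL
  - employee 5 (Ivan): manager_id=NULL -> NULL
  - employee 6 (Quinn): manager_id=1 -> Frank

SQL:
SELECT a.name, b.name AS department, c.name AS manager
FROM employees a
LEFT JOIN departments b ON a.dept_id = b.id
LEFT JOIN employees c ON a.manager_id = c.id

Result:
name  | department | manager
------+------------+--------
Frank | Marketing  | NULL   
Tina  | Product    | Frank  
Karen | Marketing  | Tina   
Chris | NULL       | NULL   
Ivan  | HR         | NULL   
Quinn | HR         | Frank  


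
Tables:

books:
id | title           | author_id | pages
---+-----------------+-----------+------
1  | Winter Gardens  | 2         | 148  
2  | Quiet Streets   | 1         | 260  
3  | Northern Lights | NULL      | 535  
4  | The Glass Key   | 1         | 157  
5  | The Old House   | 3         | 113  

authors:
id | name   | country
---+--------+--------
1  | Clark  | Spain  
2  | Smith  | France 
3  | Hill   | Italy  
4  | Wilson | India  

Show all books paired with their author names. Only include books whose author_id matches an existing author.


INNER JOIN keeps only books rows whose author_id matches an id in authors. Walk through each book:
  - book 1 (Winter Gardens): author_id=2 -> matches Smith
  - book 2 (Quiet Streets): author_id=1 -> matches Clark
  - book 3 (Northern Lights): author_id=NULL, no match -> dropped
  - book 4 (The Glass Key): author_id=1 -> matches Clark
  - book 5 (The Old House): author_id=3 -> matches Hill
So 1 of 5 rows is dropped.

SQL:
SELECT a.title, b.name AS author
FROM books a
INNER JOIN authors b ON a.author_id = b.id

Result:
title          | author
---------------+-------
Winter Gardens | Smith 
Quiet Streets  | Clark 
The Glass Key  | Clark 
The Old House  | Hill  


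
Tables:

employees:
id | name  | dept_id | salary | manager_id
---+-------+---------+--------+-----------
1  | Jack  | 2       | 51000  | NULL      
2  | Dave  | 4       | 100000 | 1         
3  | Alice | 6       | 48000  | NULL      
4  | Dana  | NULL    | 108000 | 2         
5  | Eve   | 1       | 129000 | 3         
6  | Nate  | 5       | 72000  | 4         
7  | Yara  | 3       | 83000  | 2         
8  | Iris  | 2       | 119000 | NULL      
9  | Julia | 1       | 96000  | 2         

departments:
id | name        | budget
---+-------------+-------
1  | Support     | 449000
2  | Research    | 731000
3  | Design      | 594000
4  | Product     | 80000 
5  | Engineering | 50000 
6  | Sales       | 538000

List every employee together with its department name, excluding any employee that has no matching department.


INNER JOIN keeps only employees rows whose dept_id matches an id in departments. Walk through each employee:
  - employee 1 (Jack): dept_id=2 -> matches Research
  - employee 2 (Dave): dept_id=4 -> matches Product
  - employee 3 (Alice): dept_id=6 -> matches Sales
  - employee 4 (Dana): dept_id=NULL, no match -> dropped
  - employee 5 (Eve): dept_id=1 -> matches Support
  - employee 6 (Nate): dept_id=5 -> matches Engineering
  - employee 7 (Yara): dept_id=3 -> matches Design
  - employee 8 (Iris): dept_id=2 -> matches Research
  - employee 9 (Julia): dept_id=1 -> matches Support
So 1 of 9 rows is dropped.

SQL:
SELECT a.name, b.name AS department
FROM employees a
INNER JOIN departments b ON a.dept_id = b.id

Result:
name  | department 
------+------------
Jack  | Research   
Dave  | Product    
Alice | Sales      
Eve   | Support    
Nate  | Engineering
Yara  | Design     
Iris  | Research   
Julia | Support    
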